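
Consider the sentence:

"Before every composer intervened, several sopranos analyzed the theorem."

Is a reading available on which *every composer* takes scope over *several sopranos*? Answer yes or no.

*every composer* occurs within the adjunct clause *before every composer intervened*.
Adverbial clauses are not L-marked, so they are barriers for QR — the quantifier cannot escape the adjunct.
*every composer* is confined to the island and cannot take scope over *several sopranos*.

No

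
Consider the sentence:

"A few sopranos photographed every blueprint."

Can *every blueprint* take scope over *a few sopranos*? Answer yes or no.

*every blueprint* and *a few sopranos* are in the same minimal clause.
Ordinary QR to a clause-peripheral position gives the wide-scope LF for the lower DP.

Yes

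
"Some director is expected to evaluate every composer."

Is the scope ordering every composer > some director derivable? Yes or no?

Yes

The matrix predicate is a raising verb, whose infinitival complement is not a scope island — *every composer* can QR into the matrix clause.
With no island boundary between them, the object can take inverse scope over the subject via ordinary QR within the clause.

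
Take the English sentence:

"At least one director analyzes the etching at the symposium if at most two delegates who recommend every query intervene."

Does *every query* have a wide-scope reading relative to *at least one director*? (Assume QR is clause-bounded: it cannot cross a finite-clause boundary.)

Structurally, *every query* is inside the relative clause *who recommend every query*, which is itself inside the adjunct *if at most two delegates who recommend every query intervene*.
Both the relative clause and the enclosing adjunct are scope islands; QR cannot cross either.
So *every query* cannot raise high enough to outscope *at least one director*; only the surface ordering *at least one director* > *every query* is available.
(Only the surface reading survives: one fixed director with respect to all the relevant queries.)

No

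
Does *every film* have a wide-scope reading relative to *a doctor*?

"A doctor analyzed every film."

Yes

Both DPs are arguments of the same predicate; there is no clause or island boundary between them.
Since no island is crossed, the inverse ordering is licensed alongside surface scope.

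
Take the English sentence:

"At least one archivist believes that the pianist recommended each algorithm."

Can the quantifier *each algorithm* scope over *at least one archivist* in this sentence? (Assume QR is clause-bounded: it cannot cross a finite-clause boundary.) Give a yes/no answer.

*each algorithm* occurs within the finite complement clause *that the pianist recommended each algorithm*.
With QR restricted to its own tensed clause, the embedded quantifier cannot reach a matrix scope position.
So *each algorithm* cannot raise to a position above *at least one archivist*.

No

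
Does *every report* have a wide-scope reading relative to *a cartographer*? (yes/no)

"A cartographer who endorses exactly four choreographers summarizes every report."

Yes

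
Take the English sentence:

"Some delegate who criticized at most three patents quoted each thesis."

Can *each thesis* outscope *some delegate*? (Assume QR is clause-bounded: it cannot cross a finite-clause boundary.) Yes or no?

Yes

Although the sentence contains a relative clause (*who criticized at most three patents*), *each thesis* is outside it, in the matrix VP.
No island intervenes, so both surface and inverse scope are derivable.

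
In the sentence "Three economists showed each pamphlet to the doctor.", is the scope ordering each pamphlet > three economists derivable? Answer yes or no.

Yes

Both DPs are arguments of the same predicate; there is no clause or island boundary between them.
No island intervenes, so both surface and inverse scope are derivable.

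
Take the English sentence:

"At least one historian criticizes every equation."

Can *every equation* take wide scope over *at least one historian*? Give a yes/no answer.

Yes

*every equation* is the matrix object and *at least one historian* the matrix subject; the two are clausemates.
With no island boundary between them, the object can take inverse scope over the subject via ordinary QR within the clause.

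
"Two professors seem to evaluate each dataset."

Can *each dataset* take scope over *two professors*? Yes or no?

Yes

The matrix predicate is a raising verb, whose infinitival complement is not a scope island — *each dataset* can QR into the matrix clause.
Clause-internal QR can adjoin the lower DP above the subject, yielding the inverse reading.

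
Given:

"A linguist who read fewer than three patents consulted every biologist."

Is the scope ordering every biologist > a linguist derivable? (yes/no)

Yes

Although the sentence contains a relative clause (*who read fewer than three patents*), *every biologist* is outside it, in the matrix VP.
No island intervenes, so both surface and inverse scope are derivable.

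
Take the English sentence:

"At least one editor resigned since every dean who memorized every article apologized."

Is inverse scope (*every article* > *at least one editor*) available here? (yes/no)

Structurally, *every article* is inside the relative clause *who memorized every article*, which is itself inside the adjunct *since every dean who memorized every article apologized*.
The quantifier would have to escape first the RC and then the adjunct — two independent island violations.
*every article* > *at least one editor* would require crossing that boundary, which is illicit.

No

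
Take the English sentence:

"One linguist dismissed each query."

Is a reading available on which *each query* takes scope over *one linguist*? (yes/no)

Yes

*one linguist* and *each query* are co-arguments of the matrix verb, with nothing but a clause-internal boundary between them.
No island intervenes, so both surface and inverse scope are derivable.
So *each query* > *one linguist* is among the available readings.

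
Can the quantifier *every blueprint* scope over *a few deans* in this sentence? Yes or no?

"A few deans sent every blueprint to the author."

Yes

*a few deans* and *every blueprint* are co-arguments of the matrix verb, with nothing but a clause-internal boundary between them.
Clause-internal QR can adjoin the lower DP above the subject, yielding the inverse reading.
Both orderings are possible: *a few deans* > *every blueprint* and *every blueprint* > *a few deans*.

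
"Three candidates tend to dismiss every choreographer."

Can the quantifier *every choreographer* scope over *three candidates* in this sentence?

The matrix predicate is a raising verb, whose infinitival complement is not a scope island — *every choreographer* can QR into the matrix clause.
Since no island is crossed, the inverse ordering is licensed alongside surface scope.

Yes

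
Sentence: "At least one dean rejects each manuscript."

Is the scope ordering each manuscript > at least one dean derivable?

Yes

*at least one dean* and *each manuscript* are co-arguments of the matrix verb, with nothing but a clause-internal boundary between them.
Nothing blocks QR of the lower DP to a position above the higher one, so inverse scope is available.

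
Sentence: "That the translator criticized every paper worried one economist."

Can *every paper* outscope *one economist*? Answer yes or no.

The target quantifier *every paper* is part of the sentential subject *that the translator criticized every paper*.
Clausal subjects are scope islands; QR from inside the subject into the matrix is barred.
The ordering *every paper* > *one economist* is therefore underivable.

No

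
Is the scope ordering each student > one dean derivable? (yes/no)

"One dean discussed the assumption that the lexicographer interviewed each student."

No

*each student* occurs within the complex NP *the assumption that the lexicographer interviewed each student*.
Noun-complement clauses are scope islands (the Complex NP Constraint): a quantifier inside one cannot scope into the matrix.
*each student* > *one dean* would require crossing that boundary, which is illicit.
(Only the surface reading survives: one fixed dean with respect to all the relevant students.)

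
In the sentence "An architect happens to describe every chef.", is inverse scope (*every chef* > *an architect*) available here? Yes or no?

Yes

*every chef* is inside a raising infinitive, which is transparent to QR (no CP barrier), so it behaves as a matrix argument.
With no island boundary between them, the object can take inverse scope over the subject via ordinary QR within the clause.
Both orderings are possible: *an architect* > *every chef* and *every chef* > *an architect*.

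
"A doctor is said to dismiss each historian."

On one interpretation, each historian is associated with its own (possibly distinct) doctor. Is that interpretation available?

The described interpretation is the *each historian* > *a doctor* scoping.
Raising constructions are monoclausal for scope purposes; *each historian* is not separated from *a doctor* by any island.
Since no island is crossed, the inverse ordering is licensed alongside surface scope.
Both orderings are possible: *a doctor* > *each historian* and *each historian* > *a doctor*.

Yes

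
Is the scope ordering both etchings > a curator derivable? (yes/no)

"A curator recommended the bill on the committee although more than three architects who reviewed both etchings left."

*both etchings* occurs within the relative clause *who reviewed both etchings*, which is itself inside the adjunct *although more than three architects who reviewed both etchings left*.
Both the relative clause and the enclosing adjunct are scope islands; QR cannot cross either.
So *both etchings* cannot raise to a position above *a curator*.

No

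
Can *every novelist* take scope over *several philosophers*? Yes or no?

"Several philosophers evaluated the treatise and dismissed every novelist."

No

*every novelist* occurs within one conjunct of the coordinate structure (*dismissed every novelist*).
The Coordinate Structure Constraint blocks movement (including QR) out of a single conjunct.
Hence only narrow scope for *every novelist* (under *several philosophers*) survives.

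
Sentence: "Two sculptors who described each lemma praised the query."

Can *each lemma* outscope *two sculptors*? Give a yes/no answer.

No

The target quantifier *each lemma* is part of the relative clause *who described each lemma*.
Quantifiers inside a relative clause are trapped there; the RC boundary blocks QR.
The inverse ordering *each lemma* > *two sculptors* is therefore underivable.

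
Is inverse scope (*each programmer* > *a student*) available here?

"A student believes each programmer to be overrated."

Yes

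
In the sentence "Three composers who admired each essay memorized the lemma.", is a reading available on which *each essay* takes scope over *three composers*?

*each essay* sits inside the relative clause *who admired each essay*.
Relative clauses are scope islands: a quantifier cannot QR out of a relative clause to take scope in the matrix clause.
There is no licit LF on which *each essay* c-commands *three composers*.

No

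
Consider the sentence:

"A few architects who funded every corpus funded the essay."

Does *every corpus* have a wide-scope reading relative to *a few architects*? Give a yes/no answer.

No

The target quantifier *every corpus* is part of the relative clause *who funded every corpus*.
QR out of a relative clause is ruled out by the relative-clause island constraint.
The inverse ordering *every corpus* > *a few architects* is therefore underivable.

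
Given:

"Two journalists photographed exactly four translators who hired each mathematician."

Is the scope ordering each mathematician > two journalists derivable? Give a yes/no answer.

No

*each mathematician* occurs within the relative clause *who hired each mathematician* modifying *exactly four translators*.
QR out of a relative clause is ruled out by the relative-clause island constraint.
Hence only narrow scope for *each mathematician* (under *two journalists*) survives.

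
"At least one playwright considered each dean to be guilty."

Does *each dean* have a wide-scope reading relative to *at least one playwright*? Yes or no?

Yes

This is an ECM construction: *each dean* is the infinitival subject, Case-marked by the matrix verb, and the infinitive is transparent for QR.
QR within a single clause is free, so the lower quantifier may take scope over the higher one.
Both orderings are possible: *at least one playwright* > *each dean* and *each dean* > *at least one playwright*.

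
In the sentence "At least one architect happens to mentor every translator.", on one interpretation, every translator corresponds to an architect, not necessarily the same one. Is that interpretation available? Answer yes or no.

That reading corresponds to *every translator* > *at least one architect*.
Infinitival complements of raising predicates do not block QR; *every translator* and *at least one architect* are effectively clausemates.
Ordinary QR to a clause-peripheral position gives the wide-scope LF for the lower DP.

Yes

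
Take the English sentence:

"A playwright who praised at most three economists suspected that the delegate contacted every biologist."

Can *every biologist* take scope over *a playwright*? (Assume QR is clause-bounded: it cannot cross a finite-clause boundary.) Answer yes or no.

*every biologist* sits inside the finite complement clause *that the delegate contacted every biologist*.
With QR restricted to its own tensed clause, the embedded quantifier cannot reach a matrix scope position.
There is no licit LF on which *every biologist* c-commands *a playwright*.

No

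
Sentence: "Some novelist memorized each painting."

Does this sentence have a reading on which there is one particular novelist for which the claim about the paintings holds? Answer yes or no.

The described interpretation is the *some novelist* > *each painting* scoping.
Nothing needs to raise for *some novelist* > *each painting*, so no island constraint is at stake.

Yes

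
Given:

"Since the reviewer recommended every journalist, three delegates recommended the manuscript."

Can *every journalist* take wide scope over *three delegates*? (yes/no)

No

The DP *every journalist* is contained in the adjunct clause *since the reviewer recommended every journalist*.
Adjunct clauses are scope islands: a quantifier inside an adjunct cannot raise into the matrix clause.
So *every journalist* cannot raise to a position above *three delegates*.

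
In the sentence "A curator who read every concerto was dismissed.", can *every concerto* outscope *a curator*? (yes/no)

*every concerto* occurs within the relative clause *who read every concerto*.
The relative clause forms an island for QR, so the quantifier is confined to the head noun's restrictor.
*every concerto* > *a curator* would require crossing that boundary, which is illicit.
(Only the surface reading survives: one fixed curator with respect to all the relevant concertos.)

No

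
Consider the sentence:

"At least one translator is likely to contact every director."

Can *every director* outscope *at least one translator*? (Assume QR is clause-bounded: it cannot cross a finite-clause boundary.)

Infinitival complements of raising predicates do not block QR; *every director* and *at least one translator* are effectively clausemates.
Clause-internal QR can adjoin the lower DP above the subject, yielding the inverse reading.

Yes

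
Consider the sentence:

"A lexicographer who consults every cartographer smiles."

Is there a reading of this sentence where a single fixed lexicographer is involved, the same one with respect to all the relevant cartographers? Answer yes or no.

Yes

The described interpretation is the *a lexicographer* > *every cartographer* scoping.
That is the surface-scope ordering, which is always one of the available readings — island constraints only ever restrict inverse scope.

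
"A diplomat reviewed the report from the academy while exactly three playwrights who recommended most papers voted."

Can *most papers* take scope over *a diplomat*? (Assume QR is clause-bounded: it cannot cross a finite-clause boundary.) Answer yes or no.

No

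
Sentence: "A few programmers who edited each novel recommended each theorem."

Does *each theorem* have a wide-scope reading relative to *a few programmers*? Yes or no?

*each theorem* is a matrix argument; only *a few programmers* is modified by the relative clause *who edited each novel*, so the RC island is irrelevant to the target quantifier.
No island intervenes, so both surface and inverse scope are derivable.

Yes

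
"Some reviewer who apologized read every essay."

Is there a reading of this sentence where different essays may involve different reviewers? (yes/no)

The paraphrase describes the scope ordering *every essay* > *some reviewer*.
The RC *who apologized* is an island, but *every essay* is not inside it — it is the matrix object, a clausemate of *some reviewer*.
No island intervenes, so both surface and inverse scope are derivable.

Yes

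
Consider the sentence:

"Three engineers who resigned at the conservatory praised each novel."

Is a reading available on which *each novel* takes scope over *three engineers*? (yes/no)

Yes

Although the sentence contains a relative clause (*who resigned at the conservatory*), *each novel* is outside it, in the matrix VP.
Since no island is crossed, the inverse ordering is licensed alongside surface scope.
Both orderings are possible: *three engineers* > *each novel* and *each novel* > *three engineers*.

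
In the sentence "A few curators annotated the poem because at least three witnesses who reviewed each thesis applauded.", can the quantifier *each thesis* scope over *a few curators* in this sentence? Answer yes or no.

*each thesis* occurs within the relative clause *who reviewed each thesis*, which is itself inside the adjunct *because at least three witnesses who reviewed each thesis applauded*.
The quantifier would have to escape first the RC and then the adjunct — two independent island violations.
The inverse ordering *each thesis* > *a few curators* is therefore underivable.

No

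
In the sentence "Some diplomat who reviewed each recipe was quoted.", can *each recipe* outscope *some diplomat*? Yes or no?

No

*each recipe* is embedded in the relative clause *who reviewed each recipe*.
Relative clauses block scope extraction: QR cannot target a position outside the modified NP.
So *each recipe* cannot raise to a position above *some diplomat*.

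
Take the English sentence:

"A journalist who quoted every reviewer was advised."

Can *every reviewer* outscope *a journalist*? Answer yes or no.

*every reviewer* sits inside the relative clause *who quoted every reviewer*.
Relative clauses are scope islands: a quantifier cannot QR out of a relative clause to take scope in the matrix clause.
*every reviewer* > *a journalist* would require crossing that boundary, which is illicit.

No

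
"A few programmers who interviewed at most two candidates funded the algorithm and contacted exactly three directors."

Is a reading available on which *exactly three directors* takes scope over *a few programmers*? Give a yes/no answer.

Structurally, *exactly three directors* is inside one conjunct of the coordinate structure (*contacted exactly three directors*).
A quantifier cannot raise out of one conjunct of a coordination across the whole coordinate structure — the CSC applies to QR.
The inverse ordering *exactly three directors* > *a few programmers* is therefore underivable.

No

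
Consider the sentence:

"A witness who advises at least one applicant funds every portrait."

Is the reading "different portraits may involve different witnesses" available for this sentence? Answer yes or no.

The described interpretation is the *every portrait* > *a witness* scoping.
The RC *who advises at least one applicant* is an island, but *every portrait* is not inside it — it is the matrix object, a clausemate of *a witness*.
Since no island is crossed, the inverse ordering is licensed alongside surface scope.
Both orderings are possible: *a witness* > *every portrait* and *every portrait* > *a witness*.

Yes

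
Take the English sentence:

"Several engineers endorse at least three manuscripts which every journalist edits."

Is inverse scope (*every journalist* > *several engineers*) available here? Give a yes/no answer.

No

The DP *every journalist* is contained in the relative clause *which every journalist edits* modifying *at least three manuscripts*.
The relative clause forms an island for QR, so the quantifier is confined to the head noun's restrictor.
There is no licit LF on which *every journalist* c-commands *several engineers*.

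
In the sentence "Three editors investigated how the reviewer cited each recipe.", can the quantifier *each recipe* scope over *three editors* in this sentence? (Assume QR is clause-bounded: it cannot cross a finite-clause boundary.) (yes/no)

No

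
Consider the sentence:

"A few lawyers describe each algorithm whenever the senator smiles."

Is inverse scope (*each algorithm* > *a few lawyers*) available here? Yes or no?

Yes

Although there is an adjunct clause, *each algorithm* is in the main clause, not inside the adjunct.
QR within a single clause is free, so the lower quantifier may take scope over the higher one.
So *each algorithm* > *a few lawyers* is among the available readings.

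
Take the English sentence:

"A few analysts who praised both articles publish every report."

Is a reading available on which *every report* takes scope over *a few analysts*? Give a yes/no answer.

Yes

*every report* is a matrix argument; only *a few analysts* is modified by the relative clause *who praised both articles*, so the RC island is irrelevant to the target quantifier.
QR within a single clause is free, so the lower quantifier may take scope over the higher one.
The sentence is scopally ambiguous between *a few analysts* > *every report* and *every report* > *a few analysts*.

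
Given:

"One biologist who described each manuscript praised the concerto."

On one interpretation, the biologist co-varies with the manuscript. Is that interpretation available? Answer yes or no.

That reading corresponds to *each manuscript* > *one biologist*.
*each manuscript* occurs within the relative clause *who described each manuscript*.
Relative clauses are scope islands: a quantifier cannot QR out of a relative clause to take scope in the matrix clause.
*each manuscript* > *one biologist* would require crossing that boundary, which is illicit.
(Only the surface reading survives: one fixed biologist with respect to all the relevant manuscripts.)

No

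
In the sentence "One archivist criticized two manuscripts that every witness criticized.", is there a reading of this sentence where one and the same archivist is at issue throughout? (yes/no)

Yes

The paraphrase describes the scope ordering *one archivist* > *every witness*.
Nothing needs to raise for *one archivist* > *every witness*, so no island constraint is at stake.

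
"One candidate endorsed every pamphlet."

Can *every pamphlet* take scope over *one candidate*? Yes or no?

Yes

Both DPs are arguments of the same predicate; there is no clause or island boundary between them.
With no island boundary between them, the object can take inverse scope over the subject via ordinary QR within the clause.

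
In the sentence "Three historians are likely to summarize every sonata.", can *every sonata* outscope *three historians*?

Yes

Raising constructions are monoclausal for scope purposes; *every sonata* is not separated from *three historians* by any island.
QR within a single clause is free, so the lower quantifier may take scope over the higher one.
The sentence is scopally ambiguous between *three historians* > *every sonata* and *every sonata* > *three historians*.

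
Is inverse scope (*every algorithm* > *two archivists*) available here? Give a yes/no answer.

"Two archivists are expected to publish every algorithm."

Yes

*every algorithm* is the object of the infinitival complement of a raising predicate; raising infinitives are transparent for QR, so the two DPs are in effect clausemates.
Clause-internal QR can adjoin the lower DP above the subject, yielding the inverse reading.
So *every algorithm* > *two archivists* is among the available readings.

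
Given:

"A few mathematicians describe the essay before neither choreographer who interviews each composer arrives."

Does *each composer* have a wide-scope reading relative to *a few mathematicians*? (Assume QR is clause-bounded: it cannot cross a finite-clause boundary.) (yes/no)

No

*each composer* sits inside the relative clause *who interviews each composer*, which is itself inside the adjunct *before neither choreographer who interviews each composer arrives*.
The quantifier would have to escape first the RC and then the adjunct — two independent island violations.
So *each composer* cannot raise high enough to outscope *a few mathematicians*; only the surface ordering *a few mathematicians* > *each composer* is available.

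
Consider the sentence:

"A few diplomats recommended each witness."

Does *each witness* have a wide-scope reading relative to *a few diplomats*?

Yes

*each witness* is the matrix object and *a few diplomats* the matrix subject; the two are clausemates.
QR within a single clause is free, so the lower quantifier may take scope over the higher one.
The sentence is scopally ambiguous between *a few diplomats* > *each witness* and *each witness* > *a few diplomats*.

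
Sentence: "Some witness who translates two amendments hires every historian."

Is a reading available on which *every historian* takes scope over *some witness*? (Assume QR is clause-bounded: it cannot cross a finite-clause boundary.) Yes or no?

*every historian* sits in the matrix clause, not in the relative clause on *some witness*.
Nothing blocks QR of the lower DP to a position above the higher one, so inverse scope is available.
The sentence is scopally ambiguous between *some witness* > *every historian* and *every historian* > *some witness*.

Yes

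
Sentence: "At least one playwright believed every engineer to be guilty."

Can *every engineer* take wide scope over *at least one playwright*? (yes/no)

Yes

*every engineer* is an ECM subject; ECM complements are not islands, and the embedded quantifier may take matrix scope.
Ordinary QR to a clause-peripheral position gives the wide-scope LF for the lower DP.
Both orderings are possible: *at least one playwright* > *every engineer* and *every engineer* > *at least one playwright*.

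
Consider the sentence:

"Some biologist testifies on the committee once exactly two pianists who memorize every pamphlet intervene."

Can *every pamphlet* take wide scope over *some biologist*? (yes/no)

No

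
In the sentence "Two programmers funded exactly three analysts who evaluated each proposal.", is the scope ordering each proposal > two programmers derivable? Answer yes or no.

No

*each proposal* occurs within the relative clause *who evaluated each proposal* modifying *exactly three analysts*.
QR out of a relative clause is ruled out by the relative-clause island constraint.
There is no licit LF on which *each proposal* c-commands *two programmers*.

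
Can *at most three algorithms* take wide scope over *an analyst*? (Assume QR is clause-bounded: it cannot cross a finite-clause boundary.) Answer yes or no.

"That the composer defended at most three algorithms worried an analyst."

No

*at most three algorithms* sits inside the sentential subject *that the composer defended at most three algorithms*.
Sentential subjects are islands: a quantifier inside the subject clause cannot raise over the matrix predicate.
The ordering *at most three algorithms* > *an analyst* is therefore underivable.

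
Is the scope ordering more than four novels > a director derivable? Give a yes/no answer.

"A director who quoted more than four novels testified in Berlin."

*more than four novels* occurs within the relative clause *who quoted more than four novels*.
Relative clauses are scope islands: a quantifier cannot QR out of a relative clause to take scope in the matrix clause.
The inverse ordering *more than four novels* > *a director* is therefore underivable.

No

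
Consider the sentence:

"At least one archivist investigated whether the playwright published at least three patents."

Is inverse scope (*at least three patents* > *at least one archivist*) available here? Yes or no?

*at least three patents* is embedded in the embedded question *whether the playwright published at least three patents*.
The wh-island constraint blocks QR out of an embedded interrogative.
There is no licit LF on which *at least three patents* c-commands *at least one archivist*.
(Only the surface reading survives: one fixed archivist with respect to all the relevant patents.)

No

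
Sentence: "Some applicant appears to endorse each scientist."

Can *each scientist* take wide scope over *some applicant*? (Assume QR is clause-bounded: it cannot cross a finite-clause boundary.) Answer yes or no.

Raising constructions are monoclausal for scope purposes; *each scientist* is not separated from *some applicant* by any island.
No island intervenes, so both surface and inverse scope are derivable.

Yes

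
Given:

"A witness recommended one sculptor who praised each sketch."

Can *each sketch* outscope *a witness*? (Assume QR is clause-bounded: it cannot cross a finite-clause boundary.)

The DP *each sketch* is contained in the relative clause *who praised each sketch* modifying *one sculptor*.
A relative clause is a scope island — quantifier raising cannot cross its boundary.
There is no licit LF on which *each sketch* c-commands *a witness*.
(Only the surface reading survives: one fixed witness with respect to all the relevant sketches.)

No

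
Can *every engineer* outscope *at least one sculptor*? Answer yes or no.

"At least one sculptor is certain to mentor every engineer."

*every engineer* is the object of the infinitival complement of a raising predicate; raising infinitives are transparent for QR, so the two DPs are in effect clausemates.
QR within a single clause is free, so the lower quantifier may take scope over the higher one.

Yes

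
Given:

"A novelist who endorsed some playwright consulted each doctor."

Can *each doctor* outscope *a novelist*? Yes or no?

The RC *who endorsed some playwright* is an island, but *each doctor* is not inside it — it is the matrix object, a clausemate of *a novelist*.
QR within a single clause is free, so the lower quantifier may take scope over the higher one.

Yes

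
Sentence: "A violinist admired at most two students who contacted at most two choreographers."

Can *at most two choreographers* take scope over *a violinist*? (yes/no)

No

The target quantifier *at most two choreographers* is part of the relative clause *who contacted at most two choreographers* modifying *at most two students*.
The relative clause forms an island for QR, so the quantifier is confined to the head noun's restrictor.
There is no licit LF on which *at most two choreographers* c-commands *a violinist*.
(Only the surface reading survives: one fixed violinist with respect to all the relevant choreographers.)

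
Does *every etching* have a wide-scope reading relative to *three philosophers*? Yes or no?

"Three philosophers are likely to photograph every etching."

The matrix predicate is a raising verb, whose infinitival complement is not a scope island — *every etching* can QR into the matrix clause.
QR within a single clause is free, so the lower quantifier may take scope over the higher one.

Yes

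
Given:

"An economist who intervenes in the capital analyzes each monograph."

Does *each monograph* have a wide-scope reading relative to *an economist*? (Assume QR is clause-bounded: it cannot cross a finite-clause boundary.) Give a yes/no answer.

Yes

The RC *who intervenes in the capital* is an island, but *each monograph* is not inside it — it is the matrix object, a clausemate of *an economist*.
With no island boundary between them, the object can take inverse scope over the subject via ordinary QR within the clause.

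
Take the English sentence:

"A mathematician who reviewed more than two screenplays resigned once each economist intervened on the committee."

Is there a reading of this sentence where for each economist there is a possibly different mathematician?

No

The paraphrase describes the scope ordering *each economist* > *a mathematician*.
*each economist* sits inside the adjunct clause *once each economist intervened on the committee*.
Adverbial clauses are not L-marked, so they are barriers for QR — the quantifier cannot escape the adjunct.
So *each economist* cannot raise high enough to outscope *a mathematician*; only the surface ordering *a mathematician* > *each economist* is available.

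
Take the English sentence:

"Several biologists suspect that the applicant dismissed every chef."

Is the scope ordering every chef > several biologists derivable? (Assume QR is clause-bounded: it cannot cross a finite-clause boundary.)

The DP *every chef* is contained in the finite complement clause *that the applicant dismissed every chef*.
Finite CP is the ceiling for QR here, by assumption.
*every chef* > *several biologists* would require crossing that boundary, which is illicit.

No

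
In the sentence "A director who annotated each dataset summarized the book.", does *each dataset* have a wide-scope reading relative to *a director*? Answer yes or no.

No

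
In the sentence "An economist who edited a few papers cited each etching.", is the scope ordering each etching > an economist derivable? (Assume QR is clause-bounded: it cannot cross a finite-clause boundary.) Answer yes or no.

*each etching* is a matrix argument; only *an economist* is modified by the relative clause *who edited a few papers*, so the RC island is irrelevant to the target quantifier.
No island intervenes, so both surface and inverse scope are derivable.

Yes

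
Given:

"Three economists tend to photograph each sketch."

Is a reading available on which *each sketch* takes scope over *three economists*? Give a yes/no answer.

Yes

*each sketch* is inside a raising infinitive, which is transparent to QR (no CP barrier), so it behaves as a matrix argument.
QR within a single clause is free, so the lower quantifier may take scope over the higher one.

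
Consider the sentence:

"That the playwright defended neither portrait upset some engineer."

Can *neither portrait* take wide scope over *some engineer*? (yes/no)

Structurally, *neither portrait* is inside the sentential subject *that the playwright defended neither portrait*.
The Sentential Subject Constraint rules out raising the quantifier out of the that-clause subject.
There is no licit LF on which *neither portrait* c-commands *some engineer*.

No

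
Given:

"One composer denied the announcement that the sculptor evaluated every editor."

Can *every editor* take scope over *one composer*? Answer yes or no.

No

The target quantifier *every editor* is part of the complex NP *the announcement that the sculptor evaluated every editor*.
A that-clause complement to a noun is an island; QR cannot cross the NP boundary.
The inverse ordering *every editor* > *one composer* is therefore underivable.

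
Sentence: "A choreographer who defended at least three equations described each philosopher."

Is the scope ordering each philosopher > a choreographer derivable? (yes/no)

Yes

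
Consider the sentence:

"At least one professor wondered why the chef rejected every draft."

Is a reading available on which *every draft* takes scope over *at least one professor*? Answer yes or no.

*every draft* sits inside the embedded question *why the chef rejected every draft*.
QR across an interrogative CP boundary is ruled out as a wh-island violation.
*every draft* > *at least one professor* would require crossing that boundary, which is illicit.

No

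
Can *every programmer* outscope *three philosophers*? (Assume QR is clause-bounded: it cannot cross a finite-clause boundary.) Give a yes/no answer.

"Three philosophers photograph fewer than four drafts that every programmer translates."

*every programmer* sits inside the relative clause *that every programmer translates* modifying *fewer than four drafts*.
Quantifiers inside a relative clause are trapped there; the RC boundary blocks QR.
There is no licit LF on which *every programmer* c-commands *three philosophers*.

No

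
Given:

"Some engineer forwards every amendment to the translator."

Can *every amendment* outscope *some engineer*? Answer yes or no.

Yes

*every amendment* is the matrix object and *some engineer* the matrix subject; the two are clausemates.
Nothing blocks QR of the lower DP to a position above the higher one, so inverse scope is available.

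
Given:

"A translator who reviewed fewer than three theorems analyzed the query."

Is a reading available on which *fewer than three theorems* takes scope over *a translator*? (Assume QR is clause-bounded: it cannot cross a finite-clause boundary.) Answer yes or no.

No

The target quantifier *fewer than three theorems* is part of the relative clause *who reviewed fewer than three theorems*.
QR out of a relative clause is ruled out by the relative-clause island constraint.
There is no licit LF on which *fewer than three theorems* c-commands *a translator*.
(Only the surface reading survives: one fixed translator with respect to all the relevant theorems.)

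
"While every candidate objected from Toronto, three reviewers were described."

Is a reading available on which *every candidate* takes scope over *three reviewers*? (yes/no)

No

The DP *every candidate* is contained in the adjunct clause *while every candidate objected from Toronto*.
Scope out of an adjunct clause is unavailable: QR respects the adjunct-island constraint.
There is no licit LF on which *every candidate* c-commands *three reviewers*.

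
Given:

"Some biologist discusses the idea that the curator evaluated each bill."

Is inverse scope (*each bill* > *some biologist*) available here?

Structurally, *each bill* is inside the complex NP *the idea that the curator evaluated each bill*.
Noun-complement clauses are scope islands (the Complex NP Constraint): a quantifier inside one cannot scope into the matrix.
So the wide-scope reading for *each bill* is blocked.
(Only the surface reading survives: one fixed biologist with respect to all the relevant bills.)

No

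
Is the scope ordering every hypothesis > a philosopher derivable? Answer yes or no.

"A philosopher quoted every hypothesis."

Yes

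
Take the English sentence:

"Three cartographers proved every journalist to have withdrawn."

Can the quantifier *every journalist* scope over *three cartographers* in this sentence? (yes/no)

Yes

ECM infinitives lack a CP barrier, so *every journalist* can QR over the matrix subject *three cartographers*.
With no island boundary between them, the object can take inverse scope over the subject via ordinary QR within the clause.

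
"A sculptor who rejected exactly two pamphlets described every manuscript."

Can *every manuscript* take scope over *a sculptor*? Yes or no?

Yes

*every manuscript* sits in the matrix clause, not in the relative clause on *a sculptor*.
Ordinary QR to a clause-peripheral position gives the wide-scope LF for the lower DP.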